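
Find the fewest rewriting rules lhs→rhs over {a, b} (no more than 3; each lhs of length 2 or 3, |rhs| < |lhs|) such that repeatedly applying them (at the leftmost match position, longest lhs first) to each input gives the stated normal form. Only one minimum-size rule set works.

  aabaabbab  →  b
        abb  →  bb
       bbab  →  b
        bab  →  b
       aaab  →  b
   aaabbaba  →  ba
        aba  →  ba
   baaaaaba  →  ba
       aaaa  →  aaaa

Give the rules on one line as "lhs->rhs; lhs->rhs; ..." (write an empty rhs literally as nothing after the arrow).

  | aabaabbab => abaabbab => baabbab => babbab => abbab => bbab => bab => ab => b
  | abb => bb
  | bbab => bab => ab => b
  | bab => ab => b

ab->b; bab->ab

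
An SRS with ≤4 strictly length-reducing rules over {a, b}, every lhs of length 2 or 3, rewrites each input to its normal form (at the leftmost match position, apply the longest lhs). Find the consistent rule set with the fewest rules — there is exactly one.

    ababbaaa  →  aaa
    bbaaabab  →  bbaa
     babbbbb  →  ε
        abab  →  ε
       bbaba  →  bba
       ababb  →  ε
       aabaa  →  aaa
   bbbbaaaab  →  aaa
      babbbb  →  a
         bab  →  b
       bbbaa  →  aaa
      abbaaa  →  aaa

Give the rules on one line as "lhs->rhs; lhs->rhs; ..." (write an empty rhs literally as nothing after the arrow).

ab->; abb->; bbb->a

  | ababbaaa => abbaaa => aaa
  | bbaaabab => bbaaab => bbaa
  | babbbbb => bbbb => ab => ε
  | abab => ab => ε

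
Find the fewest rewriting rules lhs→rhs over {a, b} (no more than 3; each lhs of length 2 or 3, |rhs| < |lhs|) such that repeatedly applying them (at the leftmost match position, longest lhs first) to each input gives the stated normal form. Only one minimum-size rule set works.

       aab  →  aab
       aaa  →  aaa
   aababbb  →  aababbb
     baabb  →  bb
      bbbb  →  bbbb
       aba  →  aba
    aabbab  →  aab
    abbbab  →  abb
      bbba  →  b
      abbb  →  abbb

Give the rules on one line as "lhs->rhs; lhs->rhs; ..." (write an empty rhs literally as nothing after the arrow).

  | aab
  | aaa
  | aababbb
  | baabb => bb

baa->; bba->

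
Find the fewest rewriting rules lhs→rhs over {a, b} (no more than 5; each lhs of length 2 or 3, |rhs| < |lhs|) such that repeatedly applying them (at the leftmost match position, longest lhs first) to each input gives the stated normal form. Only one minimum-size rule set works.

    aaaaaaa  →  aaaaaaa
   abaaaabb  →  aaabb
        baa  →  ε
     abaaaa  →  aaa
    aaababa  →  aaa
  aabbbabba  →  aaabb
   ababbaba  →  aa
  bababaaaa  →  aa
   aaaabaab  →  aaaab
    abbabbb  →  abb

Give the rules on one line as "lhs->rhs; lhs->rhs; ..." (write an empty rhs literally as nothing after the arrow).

  | aaaaaaa
  | abaaaabb => aaabb
  | baa => ε
  | abaaaa => aaa

ba->; baa->; bba->bb; bbb->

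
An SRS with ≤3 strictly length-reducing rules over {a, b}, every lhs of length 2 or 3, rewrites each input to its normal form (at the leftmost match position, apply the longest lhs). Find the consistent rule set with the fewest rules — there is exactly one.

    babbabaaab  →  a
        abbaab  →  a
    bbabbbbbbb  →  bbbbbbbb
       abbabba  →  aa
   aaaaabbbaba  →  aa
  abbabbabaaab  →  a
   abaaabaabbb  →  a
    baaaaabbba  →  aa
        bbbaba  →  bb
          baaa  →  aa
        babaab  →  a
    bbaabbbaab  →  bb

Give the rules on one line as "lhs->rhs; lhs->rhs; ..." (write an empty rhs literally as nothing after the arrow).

aab->ab; ab->a; ba->

  | babbabaaab => bbabaaab => bbaaab => baab => ab => a
  | abbaab => abaab => aaab => aab => ab => a
  | bbabbbbbbb => bbbbbbbb
  | abbabba => ababba => aabba => abba => aba => aa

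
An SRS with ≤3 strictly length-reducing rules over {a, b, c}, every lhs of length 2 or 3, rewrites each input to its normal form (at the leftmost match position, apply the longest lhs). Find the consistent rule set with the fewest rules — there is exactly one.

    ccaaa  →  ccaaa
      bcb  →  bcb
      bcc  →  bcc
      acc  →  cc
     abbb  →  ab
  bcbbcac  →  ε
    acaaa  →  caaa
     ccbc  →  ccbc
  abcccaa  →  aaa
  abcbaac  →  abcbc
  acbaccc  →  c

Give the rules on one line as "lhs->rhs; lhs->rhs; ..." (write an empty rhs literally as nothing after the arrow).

  | ccaaa
  | bcb
  | bcc
  | acc => cc

ac->c; bb->; ccc->b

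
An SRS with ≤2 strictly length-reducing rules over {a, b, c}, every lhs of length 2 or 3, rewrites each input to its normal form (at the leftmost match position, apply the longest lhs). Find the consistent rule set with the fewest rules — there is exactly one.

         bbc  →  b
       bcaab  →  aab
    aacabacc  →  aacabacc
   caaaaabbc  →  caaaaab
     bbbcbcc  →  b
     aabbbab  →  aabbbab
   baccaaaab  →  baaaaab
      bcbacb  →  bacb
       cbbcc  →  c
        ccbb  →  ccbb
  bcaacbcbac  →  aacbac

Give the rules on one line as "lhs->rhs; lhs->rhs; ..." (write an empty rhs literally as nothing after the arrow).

bc->; cca->a

  | bbc => b
  | bcaab => aab
  | aacabacc
  | caaaaabbc => caaaaab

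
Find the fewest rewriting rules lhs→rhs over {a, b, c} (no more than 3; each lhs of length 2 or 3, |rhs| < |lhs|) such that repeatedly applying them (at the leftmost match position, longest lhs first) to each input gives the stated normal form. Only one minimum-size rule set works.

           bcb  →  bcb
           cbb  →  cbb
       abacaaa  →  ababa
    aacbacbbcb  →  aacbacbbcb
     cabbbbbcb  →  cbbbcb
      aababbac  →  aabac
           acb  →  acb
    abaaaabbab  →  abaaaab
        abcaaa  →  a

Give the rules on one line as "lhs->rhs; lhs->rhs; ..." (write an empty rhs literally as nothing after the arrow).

  | bcb
  | cbb
  | abacaaa => ababa
  | aacbacbbcb

abb->; caa->b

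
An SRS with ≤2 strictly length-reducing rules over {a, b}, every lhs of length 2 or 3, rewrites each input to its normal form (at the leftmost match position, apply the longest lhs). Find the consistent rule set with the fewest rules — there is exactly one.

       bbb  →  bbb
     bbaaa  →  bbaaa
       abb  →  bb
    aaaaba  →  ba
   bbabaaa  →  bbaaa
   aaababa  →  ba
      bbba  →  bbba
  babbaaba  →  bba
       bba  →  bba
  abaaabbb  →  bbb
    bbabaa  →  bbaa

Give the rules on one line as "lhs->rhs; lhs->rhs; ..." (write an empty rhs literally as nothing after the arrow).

ab->b; bab->b

  | bbb
  | bbaaa
  | abb => bb
  | aaaaba => aaaba => aaba => aba => ba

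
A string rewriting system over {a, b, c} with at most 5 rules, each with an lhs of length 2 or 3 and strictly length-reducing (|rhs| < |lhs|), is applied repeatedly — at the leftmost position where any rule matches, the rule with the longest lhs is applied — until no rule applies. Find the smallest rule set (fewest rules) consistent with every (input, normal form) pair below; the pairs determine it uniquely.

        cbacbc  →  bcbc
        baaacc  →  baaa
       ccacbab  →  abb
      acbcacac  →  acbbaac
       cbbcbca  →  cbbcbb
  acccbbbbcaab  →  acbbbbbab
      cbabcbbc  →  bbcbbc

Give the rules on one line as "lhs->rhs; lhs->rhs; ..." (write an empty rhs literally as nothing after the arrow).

ca->b; cac->ba; cba->b; cc->

  | cbacbc => bcbc
  | baaacc => baaa
  | ccacbab => acbab => abb
  | acbcacac => acbbaac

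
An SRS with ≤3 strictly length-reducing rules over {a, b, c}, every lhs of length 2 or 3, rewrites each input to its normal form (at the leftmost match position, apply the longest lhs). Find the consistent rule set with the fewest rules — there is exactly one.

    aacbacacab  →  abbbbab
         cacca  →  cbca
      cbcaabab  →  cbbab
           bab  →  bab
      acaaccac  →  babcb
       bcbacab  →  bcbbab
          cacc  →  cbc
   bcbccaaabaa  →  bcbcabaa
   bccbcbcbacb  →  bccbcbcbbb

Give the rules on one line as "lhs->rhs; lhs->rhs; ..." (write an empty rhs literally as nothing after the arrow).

ac->b; caa->

  | aacbacacab => abbacacab => abbbacab => abbbbab
  | cacca => cbca
  | cbcaabab => cbbab
  | bab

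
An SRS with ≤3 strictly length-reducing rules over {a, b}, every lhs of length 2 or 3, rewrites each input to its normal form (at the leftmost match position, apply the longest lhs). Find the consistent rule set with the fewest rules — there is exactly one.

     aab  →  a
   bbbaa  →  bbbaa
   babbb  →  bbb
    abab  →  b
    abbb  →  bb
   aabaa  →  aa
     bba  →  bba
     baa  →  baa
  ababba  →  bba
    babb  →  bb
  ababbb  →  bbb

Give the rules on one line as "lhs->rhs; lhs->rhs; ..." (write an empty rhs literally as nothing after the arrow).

  | aab => a
  | bbbaa
  | babbb => bbb
  | abab => b

ab->; aba->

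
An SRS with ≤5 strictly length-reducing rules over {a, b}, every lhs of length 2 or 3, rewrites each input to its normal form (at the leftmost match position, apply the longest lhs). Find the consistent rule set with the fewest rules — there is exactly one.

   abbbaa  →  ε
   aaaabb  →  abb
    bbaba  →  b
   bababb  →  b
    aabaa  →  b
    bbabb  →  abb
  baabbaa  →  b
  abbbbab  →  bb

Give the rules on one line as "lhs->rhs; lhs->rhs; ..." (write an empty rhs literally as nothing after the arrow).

aa->b; aaa->; ba->a; bbb->b

  | abbbaa => abaa => aaa => ε
  | aaaabb => abb
  | bbaba => baba => aba => aa => b
  | bababb => ababb => aabb => bbb => b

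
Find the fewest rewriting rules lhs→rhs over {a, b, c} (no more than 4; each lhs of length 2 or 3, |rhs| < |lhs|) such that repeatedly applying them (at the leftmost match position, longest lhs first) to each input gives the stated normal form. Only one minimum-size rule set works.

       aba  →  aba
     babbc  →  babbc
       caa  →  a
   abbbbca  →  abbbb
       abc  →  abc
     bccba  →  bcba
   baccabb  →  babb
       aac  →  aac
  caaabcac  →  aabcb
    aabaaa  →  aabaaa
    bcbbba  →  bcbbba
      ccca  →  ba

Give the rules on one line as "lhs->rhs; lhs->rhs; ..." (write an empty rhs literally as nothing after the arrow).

ca->; cac->cb; cc->c; ccc->b

  | aba
  | babbc
  | caa => a
  | abbbbca => abbbb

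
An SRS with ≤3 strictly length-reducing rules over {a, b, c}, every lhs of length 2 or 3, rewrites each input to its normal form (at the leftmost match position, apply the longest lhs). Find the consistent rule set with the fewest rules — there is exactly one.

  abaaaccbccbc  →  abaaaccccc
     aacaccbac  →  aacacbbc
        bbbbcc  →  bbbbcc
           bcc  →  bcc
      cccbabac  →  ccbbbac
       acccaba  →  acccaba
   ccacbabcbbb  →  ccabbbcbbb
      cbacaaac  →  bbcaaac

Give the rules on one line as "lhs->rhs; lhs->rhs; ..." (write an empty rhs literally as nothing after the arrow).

cba->bb; cbc->cc

  | abaaaccbccbc => abaaaccccbc => abaaaccccc
  | aacaccbac => aacacbbc
  | bbbbcc
  | bcc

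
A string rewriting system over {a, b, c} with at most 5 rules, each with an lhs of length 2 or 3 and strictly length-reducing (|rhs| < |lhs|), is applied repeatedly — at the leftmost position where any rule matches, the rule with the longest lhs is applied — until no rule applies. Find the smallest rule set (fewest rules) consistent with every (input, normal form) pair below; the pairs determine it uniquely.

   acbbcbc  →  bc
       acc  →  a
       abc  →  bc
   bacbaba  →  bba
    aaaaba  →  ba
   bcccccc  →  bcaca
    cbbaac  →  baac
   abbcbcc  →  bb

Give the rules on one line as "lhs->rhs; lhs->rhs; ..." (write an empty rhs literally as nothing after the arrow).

ab->b; cb->; cc->; ccc->ca

  | acbbcbc => abcbc => bcbc => bc
  | acc => a
  | abc => bc
  | bacbaba => baaba => baba => bba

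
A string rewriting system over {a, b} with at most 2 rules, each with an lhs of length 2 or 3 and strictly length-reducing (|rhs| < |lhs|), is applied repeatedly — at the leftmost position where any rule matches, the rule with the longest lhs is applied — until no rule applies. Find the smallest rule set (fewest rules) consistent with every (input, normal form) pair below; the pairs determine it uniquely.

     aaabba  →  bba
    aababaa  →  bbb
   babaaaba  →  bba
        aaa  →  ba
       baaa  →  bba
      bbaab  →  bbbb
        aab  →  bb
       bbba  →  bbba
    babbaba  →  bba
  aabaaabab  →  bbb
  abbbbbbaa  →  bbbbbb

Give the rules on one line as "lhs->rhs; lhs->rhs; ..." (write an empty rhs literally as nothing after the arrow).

  | aaabba => babba => bba
  | aababaa => bbabaa => bbaa => bbb
  | babaaaba => baaaba => bbaba => bba
  | aaa => ba

aa->b; ab->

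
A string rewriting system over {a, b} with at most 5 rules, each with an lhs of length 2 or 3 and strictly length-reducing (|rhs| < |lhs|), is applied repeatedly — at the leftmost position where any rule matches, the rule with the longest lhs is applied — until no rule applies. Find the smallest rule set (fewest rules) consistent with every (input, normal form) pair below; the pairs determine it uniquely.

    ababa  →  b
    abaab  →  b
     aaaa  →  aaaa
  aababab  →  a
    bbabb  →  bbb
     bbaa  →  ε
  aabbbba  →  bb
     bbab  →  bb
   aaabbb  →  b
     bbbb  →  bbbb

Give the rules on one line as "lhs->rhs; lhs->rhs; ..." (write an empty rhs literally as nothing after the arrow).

aab->a; ab->b; aba->b; ba->

  | ababa => bba => b
  | abaab => bab => b
  | aaaa
  | aababab => aabab => aab => a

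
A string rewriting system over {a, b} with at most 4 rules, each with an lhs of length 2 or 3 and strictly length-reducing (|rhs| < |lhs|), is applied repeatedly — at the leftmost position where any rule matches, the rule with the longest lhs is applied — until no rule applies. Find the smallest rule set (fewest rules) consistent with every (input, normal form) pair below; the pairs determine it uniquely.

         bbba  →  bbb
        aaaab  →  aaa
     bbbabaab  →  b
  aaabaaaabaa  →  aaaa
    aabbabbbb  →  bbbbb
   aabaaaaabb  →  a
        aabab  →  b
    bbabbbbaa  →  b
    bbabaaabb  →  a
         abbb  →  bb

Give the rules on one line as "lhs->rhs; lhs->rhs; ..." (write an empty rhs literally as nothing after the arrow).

ab->; aba->b; ba->b; bab->aa

  | bbba => bbb
  | aaaab => aaa
  | bbbabaab => bbaaaab => bbaaab => bbaab => bbab => baa => ba => b
  | aaabaaaabaa => aabaaabaa => abaabaa => babaa => aaaa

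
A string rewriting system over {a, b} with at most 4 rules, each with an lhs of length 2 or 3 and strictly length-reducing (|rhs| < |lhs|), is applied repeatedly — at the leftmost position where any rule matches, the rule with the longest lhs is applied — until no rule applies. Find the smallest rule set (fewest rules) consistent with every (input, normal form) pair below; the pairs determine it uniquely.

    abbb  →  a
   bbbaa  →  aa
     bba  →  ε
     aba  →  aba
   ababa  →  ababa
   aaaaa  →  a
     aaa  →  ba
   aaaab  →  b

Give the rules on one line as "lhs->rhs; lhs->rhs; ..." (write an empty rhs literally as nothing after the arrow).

  | abbb => a
  | bbbaa => aa
  | bba => ε
  | aba

aaa->ba; baa->; bba->; bbb->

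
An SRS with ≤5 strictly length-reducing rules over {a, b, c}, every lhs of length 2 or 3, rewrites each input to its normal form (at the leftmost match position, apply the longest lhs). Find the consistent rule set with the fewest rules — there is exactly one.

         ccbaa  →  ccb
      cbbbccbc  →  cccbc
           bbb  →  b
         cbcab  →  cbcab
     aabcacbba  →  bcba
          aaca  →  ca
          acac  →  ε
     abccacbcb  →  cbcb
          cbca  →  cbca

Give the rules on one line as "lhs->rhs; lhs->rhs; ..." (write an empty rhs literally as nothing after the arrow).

  | ccbaa => ccb
  | cbbbccbc => cbbccbc => cbccbc => cccbc
  | bbb => bb => b
  | cbcab

aa->; ac->; bb->b; bcc->cc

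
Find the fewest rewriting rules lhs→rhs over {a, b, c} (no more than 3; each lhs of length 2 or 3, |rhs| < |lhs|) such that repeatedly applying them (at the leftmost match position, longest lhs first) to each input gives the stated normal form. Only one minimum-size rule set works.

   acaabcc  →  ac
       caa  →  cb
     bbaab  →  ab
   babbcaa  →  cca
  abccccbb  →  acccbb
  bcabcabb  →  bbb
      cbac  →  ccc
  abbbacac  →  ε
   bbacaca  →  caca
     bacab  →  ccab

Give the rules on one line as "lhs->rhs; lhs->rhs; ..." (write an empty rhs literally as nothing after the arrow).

  | acaabcc => acbbcc => acbc => ac
  | caa => cb
  | bbaab => bcab => ab
  | babbcaa => cbbcaa => cbaa => cca

aa->b; ba->c; bc->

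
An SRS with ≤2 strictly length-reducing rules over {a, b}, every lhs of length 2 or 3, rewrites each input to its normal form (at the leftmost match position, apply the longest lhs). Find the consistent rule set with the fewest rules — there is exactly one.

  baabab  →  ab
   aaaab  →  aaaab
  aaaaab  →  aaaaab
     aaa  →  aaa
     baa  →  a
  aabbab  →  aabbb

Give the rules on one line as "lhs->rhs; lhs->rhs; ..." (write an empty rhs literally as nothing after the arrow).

ba->; bba->bb

  | baabab => abab => ab
  | aaaab
  | aaaaab
  | aaa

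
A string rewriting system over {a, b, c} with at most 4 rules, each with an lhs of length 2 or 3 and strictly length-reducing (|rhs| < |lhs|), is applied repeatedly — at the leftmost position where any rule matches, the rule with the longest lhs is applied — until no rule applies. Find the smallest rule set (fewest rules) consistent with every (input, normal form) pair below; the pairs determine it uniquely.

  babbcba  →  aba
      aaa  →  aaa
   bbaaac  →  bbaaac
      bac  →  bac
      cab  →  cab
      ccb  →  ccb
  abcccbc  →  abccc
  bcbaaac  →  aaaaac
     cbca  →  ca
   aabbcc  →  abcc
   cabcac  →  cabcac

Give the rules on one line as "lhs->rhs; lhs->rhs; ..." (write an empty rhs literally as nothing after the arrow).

abb->b; bbc->a; bcb->aa; cbc->c

  | babbcba => bbcba => aba
  | aaa
  | bbaaac
  | bac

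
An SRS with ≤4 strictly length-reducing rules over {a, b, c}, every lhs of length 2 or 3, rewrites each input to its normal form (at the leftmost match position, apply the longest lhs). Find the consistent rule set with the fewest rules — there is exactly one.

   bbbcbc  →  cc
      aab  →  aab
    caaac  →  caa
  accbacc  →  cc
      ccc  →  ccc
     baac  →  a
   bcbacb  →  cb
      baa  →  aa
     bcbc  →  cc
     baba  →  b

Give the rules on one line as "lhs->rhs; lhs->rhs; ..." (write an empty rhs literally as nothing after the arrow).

  | bbbcbc => bbcbc => bcbc => cbc => cc
  | aab
  | caaac => caa
  | accbacc => cbacc => cacc => cc

aba->b; ac->; ba->a; bc->c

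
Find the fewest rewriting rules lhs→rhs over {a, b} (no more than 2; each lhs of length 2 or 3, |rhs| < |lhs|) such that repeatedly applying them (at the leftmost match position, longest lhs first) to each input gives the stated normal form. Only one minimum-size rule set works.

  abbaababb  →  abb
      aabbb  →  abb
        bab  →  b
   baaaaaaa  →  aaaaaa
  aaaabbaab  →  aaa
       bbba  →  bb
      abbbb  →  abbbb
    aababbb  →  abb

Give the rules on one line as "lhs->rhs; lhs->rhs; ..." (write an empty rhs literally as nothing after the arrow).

aab->a; ba->

  | abbaababb => abababb => ababb => abb
  | aabbb => abb
  | bab => b
  | baaaaaaa => aaaaaa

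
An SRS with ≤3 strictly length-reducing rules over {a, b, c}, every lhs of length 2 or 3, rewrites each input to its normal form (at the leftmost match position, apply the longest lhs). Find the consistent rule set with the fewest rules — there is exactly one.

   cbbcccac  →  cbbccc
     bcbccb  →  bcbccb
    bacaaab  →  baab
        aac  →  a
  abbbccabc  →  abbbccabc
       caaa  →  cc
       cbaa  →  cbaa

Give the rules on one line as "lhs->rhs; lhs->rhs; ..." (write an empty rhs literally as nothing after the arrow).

aaa->c; ac->; aca->

  | cbbcccac => cbbccc
  | bcbccb
  | bacaaab => baab
  | aac => a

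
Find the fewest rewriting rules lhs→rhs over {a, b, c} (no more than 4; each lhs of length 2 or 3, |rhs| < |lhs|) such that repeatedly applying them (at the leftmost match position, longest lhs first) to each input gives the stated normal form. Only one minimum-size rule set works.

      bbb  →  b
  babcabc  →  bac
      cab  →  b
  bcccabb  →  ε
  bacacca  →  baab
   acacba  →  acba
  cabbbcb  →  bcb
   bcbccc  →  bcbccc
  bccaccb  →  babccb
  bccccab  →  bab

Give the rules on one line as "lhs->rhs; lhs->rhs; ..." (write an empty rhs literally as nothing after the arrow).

bb->; ca->; cca->ab

  | bbb => b
  | babcabc => babbc => bac
  | cab => b
  | bcccabb => bcabbb => bbbb => bb => ε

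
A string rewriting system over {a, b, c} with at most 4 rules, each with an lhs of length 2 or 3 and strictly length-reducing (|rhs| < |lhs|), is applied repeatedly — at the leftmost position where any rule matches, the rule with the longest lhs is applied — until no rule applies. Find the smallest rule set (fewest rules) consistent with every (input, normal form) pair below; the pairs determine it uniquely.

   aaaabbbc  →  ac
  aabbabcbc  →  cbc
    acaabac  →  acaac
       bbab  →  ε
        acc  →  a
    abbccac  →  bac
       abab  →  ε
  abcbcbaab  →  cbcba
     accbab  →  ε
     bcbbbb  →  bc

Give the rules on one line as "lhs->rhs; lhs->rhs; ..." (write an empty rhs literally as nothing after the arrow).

ab->; bb->; cc->

  | aaaabbbc => aaabbc => aabc => ac
  | aabbabcbc => ababcbc => abcbc => cbc
  | acaabac => acaac
  | bbab => ab => ε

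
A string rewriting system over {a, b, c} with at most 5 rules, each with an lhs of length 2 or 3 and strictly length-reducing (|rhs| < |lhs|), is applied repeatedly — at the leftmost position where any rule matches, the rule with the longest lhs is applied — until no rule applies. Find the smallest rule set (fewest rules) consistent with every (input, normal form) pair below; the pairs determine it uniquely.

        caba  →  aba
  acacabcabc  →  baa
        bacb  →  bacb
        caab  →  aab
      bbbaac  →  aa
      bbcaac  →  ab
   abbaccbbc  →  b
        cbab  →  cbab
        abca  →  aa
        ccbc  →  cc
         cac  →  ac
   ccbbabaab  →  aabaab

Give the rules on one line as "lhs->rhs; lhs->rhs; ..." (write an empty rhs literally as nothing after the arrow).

  | caba => aba
  | acacabcabc => aacabcabc => babcabc => baabc => baa
  | bacb
  | caab => aab

aac->b; bb->a; bc->; ca->a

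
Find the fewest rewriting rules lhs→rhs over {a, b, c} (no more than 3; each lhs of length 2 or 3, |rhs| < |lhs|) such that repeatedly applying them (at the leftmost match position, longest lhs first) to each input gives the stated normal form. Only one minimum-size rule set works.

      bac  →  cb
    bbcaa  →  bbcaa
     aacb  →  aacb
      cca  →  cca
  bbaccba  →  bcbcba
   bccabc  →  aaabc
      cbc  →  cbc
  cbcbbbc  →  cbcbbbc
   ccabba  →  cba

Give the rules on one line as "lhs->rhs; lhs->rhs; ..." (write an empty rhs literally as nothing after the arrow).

  | bac => cb
  | bbcaa
  | aacb
  | cca

bac->cb; bcc->aa; cab->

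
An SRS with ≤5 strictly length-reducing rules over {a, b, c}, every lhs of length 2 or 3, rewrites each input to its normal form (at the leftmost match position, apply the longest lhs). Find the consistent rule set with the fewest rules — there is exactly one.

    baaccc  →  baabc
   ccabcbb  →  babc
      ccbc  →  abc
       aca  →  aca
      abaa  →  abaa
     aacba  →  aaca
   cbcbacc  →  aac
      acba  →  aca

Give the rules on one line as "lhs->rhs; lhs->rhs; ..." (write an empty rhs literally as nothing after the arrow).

  | baaccc => baabc
  | ccabcbb => babcbb => babcb => babc
  | ccbc => abc
  | aca

bac->a; cb->c; cc->b; ccb->ab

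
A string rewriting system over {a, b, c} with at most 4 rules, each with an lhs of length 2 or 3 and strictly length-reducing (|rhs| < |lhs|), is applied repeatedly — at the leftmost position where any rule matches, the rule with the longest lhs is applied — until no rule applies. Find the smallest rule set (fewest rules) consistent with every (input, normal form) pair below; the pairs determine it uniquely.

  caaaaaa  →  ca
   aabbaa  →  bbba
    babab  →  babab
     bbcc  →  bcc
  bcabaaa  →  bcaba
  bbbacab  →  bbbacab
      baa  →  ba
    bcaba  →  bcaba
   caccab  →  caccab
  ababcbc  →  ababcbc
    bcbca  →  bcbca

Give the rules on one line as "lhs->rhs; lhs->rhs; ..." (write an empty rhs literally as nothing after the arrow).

  | caaaaaa => caaaaa => caaaa => caaa => caa => ca
  | aabbaa => bbbaa => bbba
  | babab
  | bbcc => bcc

aa->a; aab->bb; bbc->bc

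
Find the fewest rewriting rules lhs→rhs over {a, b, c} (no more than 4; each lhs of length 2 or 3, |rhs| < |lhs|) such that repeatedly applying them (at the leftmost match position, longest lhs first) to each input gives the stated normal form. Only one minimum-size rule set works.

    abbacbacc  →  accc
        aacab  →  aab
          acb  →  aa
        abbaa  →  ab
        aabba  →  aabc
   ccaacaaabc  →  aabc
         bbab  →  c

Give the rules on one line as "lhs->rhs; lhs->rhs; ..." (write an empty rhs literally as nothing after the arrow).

  | abbacbacc => abccbacc => abcaacc => abacc => accc
  | aacab => aab
  | acb => aa
  | abbaa => abca => ab

ba->c; ca->; cb->a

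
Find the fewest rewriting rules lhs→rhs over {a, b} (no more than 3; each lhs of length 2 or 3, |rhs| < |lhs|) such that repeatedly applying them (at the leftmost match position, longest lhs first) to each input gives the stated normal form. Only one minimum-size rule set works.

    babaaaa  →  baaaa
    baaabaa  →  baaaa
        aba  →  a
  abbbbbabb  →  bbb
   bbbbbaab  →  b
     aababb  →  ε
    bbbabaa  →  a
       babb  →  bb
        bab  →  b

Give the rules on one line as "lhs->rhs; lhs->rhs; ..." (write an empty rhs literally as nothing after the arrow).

ab->; bba->ab

  | babaaaa => baaaa
  | baaabaa => baaaa
  | aba => a
  | abbbbbabb => bbbbabb => bbabbb => abbbb => bbb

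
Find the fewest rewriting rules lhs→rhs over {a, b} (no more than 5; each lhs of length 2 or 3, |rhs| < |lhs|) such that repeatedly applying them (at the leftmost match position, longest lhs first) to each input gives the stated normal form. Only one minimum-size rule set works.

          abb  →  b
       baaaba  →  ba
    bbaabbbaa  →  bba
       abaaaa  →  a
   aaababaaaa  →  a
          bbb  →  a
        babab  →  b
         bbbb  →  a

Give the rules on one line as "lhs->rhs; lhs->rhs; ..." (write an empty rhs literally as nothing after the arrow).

  | abb => b
  | baaaba => baaba => baaa => baa => ba
  | bbaabbbaa => bbaabbaa => bbaabaa => bbaaaa => bbaaa => bbaa => bba
  | abaaaa => aaaa => aaa => aa => a

aa->a; aab->aa; ab->; bbb->aa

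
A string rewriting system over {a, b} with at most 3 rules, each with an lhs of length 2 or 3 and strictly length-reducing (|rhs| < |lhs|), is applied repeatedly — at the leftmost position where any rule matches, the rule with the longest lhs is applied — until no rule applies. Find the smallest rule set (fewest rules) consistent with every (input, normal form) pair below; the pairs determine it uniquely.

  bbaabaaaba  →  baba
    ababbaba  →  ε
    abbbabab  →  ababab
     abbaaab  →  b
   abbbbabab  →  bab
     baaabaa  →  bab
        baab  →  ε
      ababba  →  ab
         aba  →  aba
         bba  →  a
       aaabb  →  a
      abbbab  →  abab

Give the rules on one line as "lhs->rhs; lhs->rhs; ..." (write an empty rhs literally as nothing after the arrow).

  | bbaabaaaba => aabaaaba => baaaba => baba
  | ababbaba => abaaba => abba => aa => ε
  | abbbabab => ababab
  | abbaaab => aaaab => aab => b

aa->; bb->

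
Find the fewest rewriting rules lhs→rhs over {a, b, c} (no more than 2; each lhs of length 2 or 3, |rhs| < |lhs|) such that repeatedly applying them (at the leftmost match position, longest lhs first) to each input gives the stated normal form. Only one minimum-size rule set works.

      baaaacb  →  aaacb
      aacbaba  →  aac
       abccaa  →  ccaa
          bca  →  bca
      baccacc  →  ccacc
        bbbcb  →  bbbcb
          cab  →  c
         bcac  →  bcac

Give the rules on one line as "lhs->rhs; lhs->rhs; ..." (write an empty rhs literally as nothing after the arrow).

  | baaaacb => aaacb
  | aacbaba => aacba => aac
  | abccaa => ccaa
  | bca

ab->; ba->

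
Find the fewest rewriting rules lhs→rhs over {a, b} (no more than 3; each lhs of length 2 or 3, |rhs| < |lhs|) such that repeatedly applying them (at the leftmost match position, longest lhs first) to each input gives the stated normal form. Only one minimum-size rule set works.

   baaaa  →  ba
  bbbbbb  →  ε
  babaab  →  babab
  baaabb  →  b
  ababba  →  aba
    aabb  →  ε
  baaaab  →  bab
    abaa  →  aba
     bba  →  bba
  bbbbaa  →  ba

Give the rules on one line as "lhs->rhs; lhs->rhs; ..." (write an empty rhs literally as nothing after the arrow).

aa->a; abb->; bbb->

  | baaaa => baaa => baa => ba
  | bbbbbb => bbb => ε
  | babaab => babab
  | baaabb => baabb => babb => b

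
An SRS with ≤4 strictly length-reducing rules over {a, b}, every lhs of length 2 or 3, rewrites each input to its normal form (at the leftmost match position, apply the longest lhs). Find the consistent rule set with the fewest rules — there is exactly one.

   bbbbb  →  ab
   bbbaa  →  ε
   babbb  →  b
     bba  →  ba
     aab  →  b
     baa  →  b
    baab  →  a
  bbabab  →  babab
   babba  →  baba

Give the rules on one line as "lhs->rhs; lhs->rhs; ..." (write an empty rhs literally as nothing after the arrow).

aa->b; aaa->; bb->b; bbb->a

  | bbbbb => abb => ab
  | bbbaa => aaa => ε
  | babbb => baa => bb => b
  | bba => ba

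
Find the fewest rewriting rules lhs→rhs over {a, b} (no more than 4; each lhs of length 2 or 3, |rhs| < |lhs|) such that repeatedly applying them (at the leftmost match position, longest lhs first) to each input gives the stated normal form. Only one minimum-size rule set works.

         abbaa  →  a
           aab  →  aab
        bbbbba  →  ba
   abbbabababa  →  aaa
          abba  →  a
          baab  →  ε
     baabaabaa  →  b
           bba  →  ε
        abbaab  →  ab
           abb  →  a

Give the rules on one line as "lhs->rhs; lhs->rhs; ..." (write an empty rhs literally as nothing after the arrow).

  | abbaa => abba => abb => a
  | aab
  | bbbbba => bbba => ba
  | abbbabababa => ababababa => aababa => aaa

baa->b; bab->; bb->; bba->bb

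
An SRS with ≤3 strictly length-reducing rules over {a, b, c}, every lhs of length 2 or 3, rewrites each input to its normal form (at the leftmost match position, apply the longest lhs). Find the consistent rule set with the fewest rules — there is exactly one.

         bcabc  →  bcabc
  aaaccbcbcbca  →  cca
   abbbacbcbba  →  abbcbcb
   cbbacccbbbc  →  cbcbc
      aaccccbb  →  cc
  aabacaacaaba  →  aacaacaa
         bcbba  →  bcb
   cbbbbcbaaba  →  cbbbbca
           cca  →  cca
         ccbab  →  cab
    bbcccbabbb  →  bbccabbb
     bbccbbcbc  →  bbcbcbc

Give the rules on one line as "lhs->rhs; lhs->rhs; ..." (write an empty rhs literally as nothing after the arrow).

acc->cc; ba->; ccb->c

  | bcabc
  | aaaccbcbcbca => aaccbcbcbca => accbcbcbca => ccbcbcbca => ccbcbca => ccbca => cca
  | abbbacbcbba => abbcbcbba => abbcbcb
  | cbbacccbbbc => cbcccbbbc => cbccbbc => cbcbc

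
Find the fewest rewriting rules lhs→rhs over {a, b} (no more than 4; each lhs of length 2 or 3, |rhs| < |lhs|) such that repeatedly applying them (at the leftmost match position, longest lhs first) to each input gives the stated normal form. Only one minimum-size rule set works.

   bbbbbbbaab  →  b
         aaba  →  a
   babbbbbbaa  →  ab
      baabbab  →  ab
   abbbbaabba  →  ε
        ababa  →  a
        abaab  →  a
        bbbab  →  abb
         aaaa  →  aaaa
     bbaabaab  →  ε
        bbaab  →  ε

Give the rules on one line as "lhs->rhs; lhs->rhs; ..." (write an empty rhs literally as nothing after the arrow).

aab->; ba->a; bba->ab

  | bbbbbbbaab => bbbbbabab => bbbabbab => babbbab => abbbab => ababb => aabb => b
  | aaba => a
  | babbbbbbaa => abbbbbbaa => abbbbaba => abbabba => aabbba => bba => ab
  | baabbab => aabbab => bab => ab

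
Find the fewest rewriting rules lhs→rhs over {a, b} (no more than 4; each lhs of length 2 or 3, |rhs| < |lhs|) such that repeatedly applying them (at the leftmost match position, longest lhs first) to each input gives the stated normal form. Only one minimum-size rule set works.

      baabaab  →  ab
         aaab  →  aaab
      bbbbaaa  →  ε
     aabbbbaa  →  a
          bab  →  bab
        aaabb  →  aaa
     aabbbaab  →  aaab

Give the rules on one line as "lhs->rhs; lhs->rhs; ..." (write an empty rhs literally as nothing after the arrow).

  | baabaab => bbbaab => baaab => bbab => ab
  | aaab
  | bbbbaaa => babaaa => baa => bb => ε
  | aabbbbaa => aababaa => abaa => a

aba->; baa->bb; bb->; bbb->ba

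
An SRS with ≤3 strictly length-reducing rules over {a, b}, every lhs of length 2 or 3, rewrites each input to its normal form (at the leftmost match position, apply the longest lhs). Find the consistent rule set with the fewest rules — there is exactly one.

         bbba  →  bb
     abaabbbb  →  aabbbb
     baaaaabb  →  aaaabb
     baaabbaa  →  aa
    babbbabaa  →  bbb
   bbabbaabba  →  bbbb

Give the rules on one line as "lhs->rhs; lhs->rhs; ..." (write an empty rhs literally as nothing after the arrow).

  | bbba => bb
  | abaabbbb => aabbbb
  | baaaaabb => aaaabb
  | baaabbaa => aabbaa => aaba => aa

ba->; bab->bb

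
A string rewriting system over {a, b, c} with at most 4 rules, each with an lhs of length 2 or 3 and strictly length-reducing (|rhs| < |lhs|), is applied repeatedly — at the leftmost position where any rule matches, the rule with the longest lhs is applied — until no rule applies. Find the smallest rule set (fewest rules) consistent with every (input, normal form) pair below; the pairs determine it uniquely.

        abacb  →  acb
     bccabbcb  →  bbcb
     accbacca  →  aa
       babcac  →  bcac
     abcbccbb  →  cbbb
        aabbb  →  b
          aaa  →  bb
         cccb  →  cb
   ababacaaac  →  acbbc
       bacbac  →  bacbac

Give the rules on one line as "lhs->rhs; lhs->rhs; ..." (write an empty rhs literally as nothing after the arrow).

  | abacb => acb
  | bccabbcb => babbcb => bbcb
  | accbacca => abacca => acca => aa
  | babcac => bcac

aaa->bb; ab->; cc->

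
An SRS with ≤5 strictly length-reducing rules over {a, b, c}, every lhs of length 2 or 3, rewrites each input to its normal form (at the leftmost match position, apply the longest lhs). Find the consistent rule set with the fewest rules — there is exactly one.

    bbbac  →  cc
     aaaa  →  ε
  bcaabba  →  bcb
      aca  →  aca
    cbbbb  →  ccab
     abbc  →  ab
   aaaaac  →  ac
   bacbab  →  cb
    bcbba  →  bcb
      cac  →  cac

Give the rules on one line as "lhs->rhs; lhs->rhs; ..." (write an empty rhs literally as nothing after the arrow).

  | bbbac => caac => cc
  | aaaa => aa => ε
  | bcaabba => bcbba => bcb
  | aca

aa->; ba->; bbb->ca; bbc->b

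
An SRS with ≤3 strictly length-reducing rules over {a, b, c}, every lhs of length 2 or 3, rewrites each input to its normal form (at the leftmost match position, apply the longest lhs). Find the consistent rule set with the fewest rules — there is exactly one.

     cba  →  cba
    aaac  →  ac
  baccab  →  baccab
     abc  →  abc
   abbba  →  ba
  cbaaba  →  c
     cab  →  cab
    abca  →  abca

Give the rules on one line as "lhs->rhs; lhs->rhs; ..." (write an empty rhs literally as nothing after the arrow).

aa->; bb->a

  | cba
  | aaac => ac
  | baccab
  | abc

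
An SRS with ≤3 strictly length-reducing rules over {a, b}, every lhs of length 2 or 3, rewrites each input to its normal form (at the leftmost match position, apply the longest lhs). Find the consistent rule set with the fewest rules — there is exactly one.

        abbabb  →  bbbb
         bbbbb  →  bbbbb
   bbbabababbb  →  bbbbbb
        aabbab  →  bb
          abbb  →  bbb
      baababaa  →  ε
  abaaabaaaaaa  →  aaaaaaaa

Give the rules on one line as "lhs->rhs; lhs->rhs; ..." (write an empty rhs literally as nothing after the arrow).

  | abbabb => bbabb => bbbb
  | bbbbb
  | bbbabababbb => bbbababbb => bbbabbb => bbbbbb
  | aabbab => abbab => bbab => bb

ab->; abb->bb; baa->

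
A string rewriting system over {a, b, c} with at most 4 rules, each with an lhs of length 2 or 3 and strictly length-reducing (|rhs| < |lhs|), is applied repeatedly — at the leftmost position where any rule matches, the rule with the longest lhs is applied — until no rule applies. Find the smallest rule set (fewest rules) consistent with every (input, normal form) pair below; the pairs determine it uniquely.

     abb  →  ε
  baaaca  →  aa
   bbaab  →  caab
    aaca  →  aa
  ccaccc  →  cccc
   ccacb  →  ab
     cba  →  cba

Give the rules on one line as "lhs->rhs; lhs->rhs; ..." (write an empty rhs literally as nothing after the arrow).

ac->; baa->a; bb->c; ccb->ab

  | abb => ac => ε
  | baaaca => aaca => aa
  | bbaab => caab
  | aaca => aa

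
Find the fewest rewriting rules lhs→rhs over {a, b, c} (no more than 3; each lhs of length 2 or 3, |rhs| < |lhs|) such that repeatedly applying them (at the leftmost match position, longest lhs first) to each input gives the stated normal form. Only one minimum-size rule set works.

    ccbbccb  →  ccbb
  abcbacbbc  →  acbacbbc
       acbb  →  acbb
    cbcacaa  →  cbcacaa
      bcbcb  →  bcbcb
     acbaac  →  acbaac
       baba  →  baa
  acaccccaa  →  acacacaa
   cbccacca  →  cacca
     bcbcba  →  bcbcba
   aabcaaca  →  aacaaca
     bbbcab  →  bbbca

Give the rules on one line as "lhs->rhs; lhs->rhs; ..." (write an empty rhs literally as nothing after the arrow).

ab->a; bcc->; ccc->ca

  | ccbbccb => ccbb
  | abcbacbbc => acbacbbc
  | acbb
  | cbcacaa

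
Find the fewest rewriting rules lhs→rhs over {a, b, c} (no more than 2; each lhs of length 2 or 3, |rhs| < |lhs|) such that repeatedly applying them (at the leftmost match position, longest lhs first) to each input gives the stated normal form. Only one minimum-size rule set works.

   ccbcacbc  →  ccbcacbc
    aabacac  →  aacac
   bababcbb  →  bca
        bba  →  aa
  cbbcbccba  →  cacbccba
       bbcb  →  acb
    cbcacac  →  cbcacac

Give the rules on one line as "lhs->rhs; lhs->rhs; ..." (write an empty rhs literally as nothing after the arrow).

  | ccbcacbc
  | aabacac => aacac
  | bababcbb => babcbb => bcbb => bca
  | bba => aa

ab->; bb->a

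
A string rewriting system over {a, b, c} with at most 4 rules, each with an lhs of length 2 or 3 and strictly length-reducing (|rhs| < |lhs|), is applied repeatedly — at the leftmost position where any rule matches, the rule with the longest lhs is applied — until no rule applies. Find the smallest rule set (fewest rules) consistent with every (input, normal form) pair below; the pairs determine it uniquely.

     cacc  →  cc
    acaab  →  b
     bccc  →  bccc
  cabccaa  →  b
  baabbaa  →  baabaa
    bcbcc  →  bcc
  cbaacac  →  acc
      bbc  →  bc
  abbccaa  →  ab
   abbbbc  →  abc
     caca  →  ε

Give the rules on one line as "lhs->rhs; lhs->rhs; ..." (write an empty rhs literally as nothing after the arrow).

aca->c; bb->b; ca->; cb->

  | cacc => cc
  | acaab => cab => b
  | bccc
  | cabccaa => bccaa => bca => b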